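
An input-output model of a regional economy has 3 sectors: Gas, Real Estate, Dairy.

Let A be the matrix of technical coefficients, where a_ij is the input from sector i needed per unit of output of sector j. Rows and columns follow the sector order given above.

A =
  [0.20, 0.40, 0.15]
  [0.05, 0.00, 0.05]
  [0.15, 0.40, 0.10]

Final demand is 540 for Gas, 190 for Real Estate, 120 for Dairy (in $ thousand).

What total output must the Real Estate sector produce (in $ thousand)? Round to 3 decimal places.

x_R = 253.346

I − A =
  [   0.80    -0.40    -0.15]
  [  -0.05     1.00    -0.05]
  [  -0.15    -0.40     0.90]
Cofactors of I−A, C_ij = (−1)^(i+j)·(minor ij) (rows/columns in the sector order above):
  C_11 = (1.00)(0.90) − (-0.05)(-0.40) = 0.8800
  C_12 = −[(-0.05)(0.90) − (-0.05)(-0.15)] = 0.0525
  C_13 = (-0.05)(-0.40) − (1.00)(-0.15) = 0.1700
  C_21 = −[(-0.40)(0.90) − (-0.15)(-0.40)] = 0.4200
  C_22 = (0.80)(0.90) − (-0.15)(-0.15) = 0.6975
  C_23 = −[(0.80)(-0.40) − (-0.40)(-0.15)] = 0.3800
  C_31 = (-0.40)(-0.05) − (-0.15)(1.00) = 0.1700
  C_32 = −[(0.80)(-0.05) − (-0.15)(-0.05)] = 0.0475
  C_33 = (0.80)(1.00) − (-0.40)(-0.05) = 0.7800
det(I−A) = Σ_j (I−A)_1j·C_1j = (0.80)(0.8800) + (-0.40)(0.0525) + (-0.15)(0.1700) = 0.6575
adj(I−A) = Cᵀ =
  [ 0.8800   0.4200   0.1700]
  [ 0.0525   0.6975   0.0475]
  [ 0.1700   0.3800   0.7800]
(I − A)⁻¹ = adj(I−A) / det(I−A) ≈
  [   1.3384     0.6388     0.2586]
  [   0.0798     1.0608     0.0722]
  [   0.2586     0.5779     1.1863]
x = (I − A)⁻¹ d = adj(I−A)·d / det(I−A), with det(I−A) = 0.6575:
  x_G = (0.8800·540 + 0.4200·190 + 0.1700·120) / 0.6575 = 575.40 / 0.6575 ≈ 875.133
  x_R = (0.0525·540 + 0.6975·190 + 0.0475·120) / 0.6575 = 166.575 / 0.6575 ≈ 253.346
  x_D = (0.1700·540 + 0.3800·190 + 0.7800·120) / 0.6575 = 257.60 / 0.6575 ≈ 391.787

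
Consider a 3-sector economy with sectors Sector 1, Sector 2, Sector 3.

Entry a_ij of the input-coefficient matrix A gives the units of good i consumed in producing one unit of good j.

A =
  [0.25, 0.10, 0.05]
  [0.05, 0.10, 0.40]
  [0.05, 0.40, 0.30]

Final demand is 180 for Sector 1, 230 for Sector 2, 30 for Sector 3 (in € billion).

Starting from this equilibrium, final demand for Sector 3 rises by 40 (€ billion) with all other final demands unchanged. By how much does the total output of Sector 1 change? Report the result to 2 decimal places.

Δx_1 = 9.89

I − A =
  [   0.75    -0.10    -0.05]
  [  -0.05     0.90    -0.40]
  [  -0.05    -0.40     0.70]
Cofactors of I−A, C_ij = (−1)^(i+j)·(minor ij) (rows/columns in the sector order above):
  C_11 = (0.90)(0.70) − (-0.40)(-0.40) = 0.4700
  C_12 = −[(-0.05)(0.70) − (-0.40)(-0.05)] = 0.0550
  C_13 = (-0.05)(-0.40) − (0.90)(-0.05) = 0.0650
  C_21 = −[(-0.10)(0.70) − (-0.05)(-0.40)] = 0.0900
  C_22 = (0.75)(0.70) − (-0.05)(-0.05) = 0.5225
  C_23 = −[(0.75)(-0.40) − (-0.10)(-0.05)] = 0.3050
  C_31 = (-0.10)(-0.40) − (-0.05)(0.90) = 0.0850
  C_32 = −[(0.75)(-0.40) − (-0.05)(-0.05)] = 0.3025
  C_33 = (0.75)(0.90) − (-0.10)(-0.05) = 0.6700
det(I−A) = Σ_j (I−A)_1j·C_1j = (0.75)(0.4700) + (-0.10)(0.0550) + (-0.05)(0.0650) = 0.34375
adj(I−A) = Cᵀ =
  [ 0.4700   0.0900   0.0850]
  [ 0.0550   0.5225   0.3025]
  [ 0.0650   0.3050   0.6700]
(I − A)⁻¹ = adj(I−A) / det(I−A) ≈
  [   1.3673     0.2618     0.2473]
  [   0.1600     1.5200     0.8800]
  [   0.1891     0.8873     1.9491]
Δx = (I − A)⁻¹ Δd with Δd having +40 in the Sector 3 component and 0 elsewhere.
So Δx_1 = L_13 · (+40), where L_13 = adj(I−A)_13 / det(I−A) = 0.0850 / 0.34375.
Δx_1 = 0.0850 × (+40) / 0.34375 = 3.40 / 0.34375 ≈ 9.89.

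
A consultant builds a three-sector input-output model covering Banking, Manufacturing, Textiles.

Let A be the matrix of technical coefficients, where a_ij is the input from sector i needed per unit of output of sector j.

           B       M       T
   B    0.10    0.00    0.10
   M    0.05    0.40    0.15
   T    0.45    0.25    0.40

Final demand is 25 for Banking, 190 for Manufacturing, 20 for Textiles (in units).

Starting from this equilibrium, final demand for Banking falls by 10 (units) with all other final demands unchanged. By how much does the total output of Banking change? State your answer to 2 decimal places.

Δx_B = -12.31

I − A =
  [   0.90     0.00    -0.10]
  [  -0.05     0.60    -0.15]
  [  -0.45    -0.25     0.60]
Cofactors of I−A, C_ij = (−1)^(i+j)·(minor ij) (rows/columns in the sector order above):
  C_11 = (0.60)(0.60) − (-0.15)(-0.25) = 0.3225
  C_12 = −[(-0.05)(0.60) − (-0.15)(-0.45)] = 0.0975
  C_13 = (-0.05)(-0.25) − (0.60)(-0.45) = 0.2825
  C_21 = −[(0.00)(0.60) − (-0.10)(-0.25)] = 0.0250
  C_22 = (0.90)(0.60) − (-0.10)(-0.45) = 0.4950
  C_23 = −[(0.90)(-0.25) − (0.00)(-0.45)] = 0.2250
  C_31 = (0.00)(-0.15) − (-0.10)(0.60) = 0.0600
  C_32 = −[(0.90)(-0.15) − (-0.10)(-0.05)] = 0.1400
  C_33 = (0.90)(0.60) − (0.00)(-0.05) = 0.5400
det(I−A) = Σ_j (I−A)_1j·C_1j = (0.90)(0.3225) + (0.00)(0.0975) + (-0.10)(0.2825) = 0.2620
adj(I−A) = Cᵀ =
  [ 0.3225   0.0250   0.0600]
  [ 0.0975   0.4950   0.1400]
  [ 0.2825   0.2250   0.5400]
(I − A)⁻¹ = adj(I−A) / det(I−A) ≈
  [   1.2309     0.0954     0.2290]
  [   0.3721     1.8893     0.5344]
  [   1.0782     0.8588     2.0611]
Δx = (I − A)⁻¹ Δd with Δd having -10 in the Banking component and 0 elsewhere.
So Δx_B = L_BB · (-10), where L_BB = adj(I−A)_BB / det(I−A) = 0.3225 / 0.2620.
Δx_B = 0.3225 × (-10) / 0.2620 = -3.225 / 0.2620 ≈ -12.31.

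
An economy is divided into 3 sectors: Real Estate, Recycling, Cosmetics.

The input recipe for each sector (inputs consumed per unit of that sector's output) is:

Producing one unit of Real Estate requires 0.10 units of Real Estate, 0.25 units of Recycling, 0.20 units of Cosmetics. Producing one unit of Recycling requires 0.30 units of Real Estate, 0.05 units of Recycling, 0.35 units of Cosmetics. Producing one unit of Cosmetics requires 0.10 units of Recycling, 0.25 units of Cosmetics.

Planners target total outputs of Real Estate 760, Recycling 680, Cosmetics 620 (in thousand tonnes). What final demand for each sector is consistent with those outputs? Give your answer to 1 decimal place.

I − A =
  [   0.90    -0.30     0.00]
  [  -0.25     0.95    -0.10]
  [  -0.20    -0.35     0.75]
d = (I − A) x:
  d_1 = (+0.90)·760 + (-0.30)·680 + (+0.00)·620 = 480.0
  d_2 = (-0.25)·760 + (+0.95)·680 + (-0.10)·620 = 394.0
  d_3 = (-0.20)·760 + (-0.35)·680 + (+0.75)·620 = 75.0

d_1 = 480.0, d_2 = 394.0, d_3 = 75.0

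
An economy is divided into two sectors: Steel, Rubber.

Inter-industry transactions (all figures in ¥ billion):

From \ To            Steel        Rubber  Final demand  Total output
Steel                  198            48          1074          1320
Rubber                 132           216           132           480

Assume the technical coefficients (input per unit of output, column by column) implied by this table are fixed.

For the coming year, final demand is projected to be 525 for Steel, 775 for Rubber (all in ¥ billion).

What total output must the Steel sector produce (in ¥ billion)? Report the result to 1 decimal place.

x_1 = 800.5

Technical coefficients a_ij = z_ij / X_j:
  a_11 = 198/1320 = 0.15, a_21 = 132/1320 = 0.10
  a_12 = 48/480 = 0.10, a_22 = 216/480 = 0.45
I − A =
  [   0.85    -0.10]
  [  -0.10     0.55]
det(I−A) = (0.85)(0.55) − (-0.10)(-0.10) = 0.4575
adj(I−A) = [[0.55, 0.10], [0.10, 0.85]]
(I − A)⁻¹ = adj(I−A) / det(I−A) ≈
  [   1.2022     0.2186]
  [   0.2186     1.8579]
x = (I − A)⁻¹ d = adj(I−A)·d / det(I−A), with det(I−A) = 0.4575:
  x_1 = (0.55·525 + 0.10·775) / 0.4575 = 366.25 / 0.4575 ≈ 800.5
  x_2 = (0.10·525 + 0.85·775) / 0.4575 = 711.25 / 0.4575 ≈ 1554.6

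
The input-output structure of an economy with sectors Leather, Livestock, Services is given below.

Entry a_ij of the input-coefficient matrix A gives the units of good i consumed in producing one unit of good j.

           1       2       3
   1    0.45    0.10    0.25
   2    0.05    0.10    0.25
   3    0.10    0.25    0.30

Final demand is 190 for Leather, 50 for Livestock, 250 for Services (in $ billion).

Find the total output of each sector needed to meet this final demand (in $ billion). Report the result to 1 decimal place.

I − A =
  [   0.55    -0.10    -0.25]
  [  -0.05     0.90    -0.25]
  [  -0.10    -0.25     0.70]
Cofactors of I−A, C_ij = (−1)^(i+j)·(minor ij) (rows/columns in the sector order above):
  C_11 = (0.90)(0.70) − (-0.25)(-0.25) = 0.5675
  C_12 = −[(-0.05)(0.70) − (-0.25)(-0.10)] = 0.0600
  C_13 = (-0.05)(-0.25) − (0.90)(-0.10) = 0.1025
  C_21 = −[(-0.10)(0.70) − (-0.25)(-0.25)] = 0.1325
  C_22 = (0.55)(0.70) − (-0.25)(-0.10) = 0.3600
  C_23 = −[(0.55)(-0.25) − (-0.10)(-0.10)] = 0.1475
  C_31 = (-0.10)(-0.25) − (-0.25)(0.90) = 0.2500
  C_32 = −[(0.55)(-0.25) − (-0.25)(-0.05)] = 0.1500
  C_33 = (0.55)(0.90) − (-0.10)(-0.05) = 0.4900
det(I−A) = Σ_j (I−A)_1j·C_1j = (0.55)(0.5675) + (-0.10)(0.0600) + (-0.25)(0.1025) = 0.2805
adj(I−A) = Cᵀ =
  [ 0.5675   0.1325   0.2500]
  [ 0.0600   0.3600   0.1500]
  [ 0.1025   0.1475   0.4900]
(I − A)⁻¹ = adj(I−A) / det(I−A) ≈
  [   2.0232     0.4724     0.8913]
  [   0.2139     1.2834     0.5348]
  [   0.3654     0.5258     1.7469]
x = (I − A)⁻¹ d = adj(I−A)·d / det(I−A), with det(I−A) = 0.2805:
  x_1 = (0.5675·190 + 0.1325·50 + 0.2500·250) / 0.2805 = 176.95 / 0.2805 ≈ 630.8
  x_2 = (0.0600·190 + 0.3600·50 + 0.1500·250) / 0.2805 = 66.90 / 0.2805 ≈ 238.5
  x_3 = (0.1025·190 + 0.1475·50 + 0.4900·250) / 0.2805 = 149.35 / 0.2805 ≈ 532.4

x_1 = 630.8, x_2 = 238.5, x_3 = 532.4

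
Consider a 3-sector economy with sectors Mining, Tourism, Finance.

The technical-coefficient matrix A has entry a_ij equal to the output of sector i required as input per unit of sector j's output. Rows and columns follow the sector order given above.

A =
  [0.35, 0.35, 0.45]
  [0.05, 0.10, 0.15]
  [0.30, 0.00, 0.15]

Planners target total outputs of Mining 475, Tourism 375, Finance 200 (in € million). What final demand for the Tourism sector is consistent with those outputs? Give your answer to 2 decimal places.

I − A =
  [   0.65    -0.35    -0.45]
  [  -0.05     0.90    -0.15]
  [  -0.30     0.00     0.85]
d = (I − A) x:
  d_1 = (+0.65)·475 + (-0.35)·375 + (-0.45)·200 = 87.50
  d_2 = (-0.05)·475 + (+0.90)·375 + (-0.15)·200 = 283.75
  d_3 = (-0.30)·475 + (+0.00)·375 + (+0.85)·200 = 27.50

d_2 = 283.75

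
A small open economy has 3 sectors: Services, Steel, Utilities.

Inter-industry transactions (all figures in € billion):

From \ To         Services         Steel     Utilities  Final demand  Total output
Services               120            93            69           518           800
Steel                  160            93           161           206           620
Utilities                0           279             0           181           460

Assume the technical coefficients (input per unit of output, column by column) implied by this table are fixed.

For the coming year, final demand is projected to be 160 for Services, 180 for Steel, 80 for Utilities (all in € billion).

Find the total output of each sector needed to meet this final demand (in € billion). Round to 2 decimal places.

Technical coefficients a_ij = z_ij / X_j:
  a_11 = 120/800 = 0.15, a_21 = 160/800 = 0.20, a_31 = 0/800 = 0.00
  a_12 = 93/620 = 0.15, a_22 = 93/620 = 0.15, a_32 = 279/620 = 0.45
  a_13 = 69/460 = 0.15, a_23 = 161/460 = 0.35, a_33 = 0/460 = 0.00
I − A =
  [   0.85    -0.15    -0.15]
  [  -0.20     0.85    -0.35]
  [   0.00    -0.45     1.00]
Cofactors of I−A, C_ij = (−1)^(i+j)·(minor ij) (rows/columns in the sector order above):
  C_11 = (0.85)(1.00) − (-0.35)(-0.45) = 0.6925
  C_12 = −[(-0.20)(1.00) − (-0.35)(0.00)] = 0.2000
  C_13 = (-0.20)(-0.45) − (0.85)(0.00) = 0.0900
  C_21 = −[(-0.15)(1.00) − (-0.15)(-0.45)] = 0.2175
  C_22 = (0.85)(1.00) − (-0.15)(0.00) = 0.8500
  C_23 = −[(0.85)(-0.45) − (-0.15)(0.00)] = 0.3825
  C_31 = (-0.15)(-0.35) − (-0.15)(0.85) = 0.1800
  C_32 = −[(0.85)(-0.35) − (-0.15)(-0.20)] = 0.3275
  C_33 = (0.85)(0.85) − (-0.15)(-0.20) = 0.6925
det(I−A) = Σ_j (I−A)_1j·C_1j = (0.85)(0.6925) + (-0.15)(0.2000) + (-0.15)(0.0900) = 0.545125
adj(I−A) = Cᵀ =
  [ 0.6925   0.2175   0.1800]
  [ 0.2000   0.8500   0.3275]
  [ 0.0900   0.3825   0.6925]
(I − A)⁻¹ = adj(I−A) / det(I−A) ≈
  [   1.2704     0.3990     0.3302]
  [   0.3669     1.5593     0.6008]
  [   0.1651     0.7017     1.2704]
x = (I − A)⁻¹ d = adj(I−A)·d / det(I−A), with det(I−A) = 0.545125:
  x_1 = (0.6925·160 + 0.2175·180 + 0.1800·80) / 0.545125 = 164.35 / 0.545125 ≈ 301.49
  x_2 = (0.2000·160 + 0.8500·180 + 0.3275·80) / 0.545125 = 211.20 / 0.545125 ≈ 387.43
  x_3 = (0.0900·160 + 0.3825·180 + 0.6925·80) / 0.545125 = 138.65 / 0.545125 ≈ 254.35

x_1 = 301.49, x_2 = 387.43, x_3 = 254.35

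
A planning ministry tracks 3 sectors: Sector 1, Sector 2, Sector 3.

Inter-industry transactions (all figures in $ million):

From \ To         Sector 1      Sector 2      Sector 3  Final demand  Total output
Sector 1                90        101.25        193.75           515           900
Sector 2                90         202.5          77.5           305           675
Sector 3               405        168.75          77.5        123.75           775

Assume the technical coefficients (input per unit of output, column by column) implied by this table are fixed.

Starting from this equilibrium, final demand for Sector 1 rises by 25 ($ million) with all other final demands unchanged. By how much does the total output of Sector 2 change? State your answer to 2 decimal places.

Δx_2 = 7.68

Technical coefficients a_ij = z_ij / X_j:
  a_11 = 90/900 = 0.10, a_21 = 90/900 = 0.10, a_31 = 405/900 = 0.45
  a_12 = 101.25/675 = 0.15, a_22 = 202.5/675 = 0.30, a_32 = 168.75/675 = 0.25
  a_13 = 193.75/775 = 0.25, a_23 = 77.5/775 = 0.10, a_33 = 77.5/775 = 0.10
I − A =
  [   0.90    -0.15    -0.25]
  [  -0.10     0.70    -0.10]
  [  -0.45    -0.25     0.90]
Cofactors of I−A, C_ij = (−1)^(i+j)·(minor ij) (rows/columns in the sector order above):
  C_11 = (0.70)(0.90) − (-0.10)(-0.25) = 0.6050
  C_12 = −[(-0.10)(0.90) − (-0.10)(-0.45)] = 0.1350
  C_13 = (-0.10)(-0.25) − (0.70)(-0.45) = 0.3400
  C_21 = −[(-0.15)(0.90) − (-0.25)(-0.25)] = 0.1975
  C_22 = (0.90)(0.90) − (-0.25)(-0.45) = 0.6975
  C_23 = −[(0.90)(-0.25) − (-0.15)(-0.45)] = 0.2925
  C_31 = (-0.15)(-0.10) − (-0.25)(0.70) = 0.1900
  C_32 = −[(0.90)(-0.10) − (-0.25)(-0.10)] = 0.1150
  C_33 = (0.90)(0.70) − (-0.15)(-0.10) = 0.6150
det(I−A) = Σ_j (I−A)_1j·C_1j = (0.90)(0.6050) + (-0.15)(0.1350) + (-0.25)(0.3400) = 0.43925
adj(I−A) = Cᵀ =
  [ 0.6050   0.1975   0.1900]
  [ 0.1350   0.6975   0.1150]
  [ 0.3400   0.2925   0.6150]
(I − A)⁻¹ = adj(I−A) / det(I−A) ≈
  [   1.3773     0.4496     0.4326]
  [   0.3073     1.5879     0.2618]
  [   0.7740     0.6659     1.4001]
Δx = (I − A)⁻¹ Δd with Δd having +25 in the Sector 1 component and 0 elsewhere.
So Δx_2 = L_21 · (+25), where L_21 = adj(I−A)_21 / det(I−A) = 0.1350 / 0.43925.
Δx_2 = 0.1350 × (+25) / 0.43925 = 3.375 / 0.43925 ≈ 7.68.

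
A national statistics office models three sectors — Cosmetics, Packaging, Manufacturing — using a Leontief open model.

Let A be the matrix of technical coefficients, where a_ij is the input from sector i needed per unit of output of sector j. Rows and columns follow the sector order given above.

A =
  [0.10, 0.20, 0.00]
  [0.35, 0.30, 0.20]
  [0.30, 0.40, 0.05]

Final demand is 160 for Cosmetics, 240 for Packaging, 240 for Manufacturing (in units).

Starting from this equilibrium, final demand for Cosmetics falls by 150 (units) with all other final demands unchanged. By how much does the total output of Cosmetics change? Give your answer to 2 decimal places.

I − A =
  [   0.90    -0.20     0.00]
  [  -0.35     0.70    -0.20]
  [  -0.30    -0.40     0.95]
Cofactors of I−A, C_ij = (−1)^(i+j)·(minor ij) (rows/columns in the sector order above):
  C_11 = (0.70)(0.95) − (-0.20)(-0.40) = 0.5850
  C_12 = −[(-0.35)(0.95) − (-0.20)(-0.30)] = 0.3925
  C_13 = (-0.35)(-0.40) − (0.70)(-0.30) = 0.3500
  C_21 = −[(-0.20)(0.95) − (0.00)(-0.40)] = 0.1900
  C_22 = (0.90)(0.95) − (0.00)(-0.30) = 0.8550
  C_23 = −[(0.90)(-0.40) − (-0.20)(-0.30)] = 0.4200
  C_31 = (-0.20)(-0.20) − (0.00)(0.70) = 0.0400
  C_32 = −[(0.90)(-0.20) − (0.00)(-0.35)] = 0.1800
  C_33 = (0.90)(0.70) − (-0.20)(-0.35) = 0.5600
det(I−A) = Σ_j (I−A)_1j·C_1j = (0.90)(0.5850) + (-0.20)(0.3925) + (0.00)(0.3500) = 0.4480
adj(I−A) = Cᵀ =
  [ 0.5850   0.1900   0.0400]
  [ 0.3925   0.8550   0.1800]
  [ 0.3500   0.4200   0.5600]
(I − A)⁻¹ = adj(I−A) / det(I−A) ≈
  [   1.3058     0.4241     0.0893]
  [   0.8761     1.9085     0.4018]
  [   0.7813     0.9375     1.2500]
Δx = (I − A)⁻¹ Δd with Δd having -150 in the Cosmetics component and 0 elsewhere.
So Δx_1 = L_11 · (-150), where L_11 = adj(I−A)_11 / det(I−A) = 0.5850 / 0.4480.
Δx_1 = 0.5850 × (-150) / 0.4480 = -87.75 / 0.4480 ≈ -195.87.

Δx_1 = -195.87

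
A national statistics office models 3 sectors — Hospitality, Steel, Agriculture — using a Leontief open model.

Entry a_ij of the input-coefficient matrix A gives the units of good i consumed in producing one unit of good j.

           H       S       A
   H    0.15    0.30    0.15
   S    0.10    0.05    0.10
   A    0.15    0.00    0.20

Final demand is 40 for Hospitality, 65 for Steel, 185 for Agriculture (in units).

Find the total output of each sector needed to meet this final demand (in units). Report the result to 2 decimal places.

I − A =
  [   0.85    -0.30    -0.15]
  [  -0.10     0.95    -0.10]
  [  -0.15     0.00     0.80]
Cofactors of I−A, C_ij = (−1)^(i+j)·(minor ij) (rows/columns in the sector order above):
  C_11 = (0.95)(0.80) − (-0.10)(0.00) = 0.7600
  C_12 = −[(-0.10)(0.80) − (-0.10)(-0.15)] = 0.0950
  C_13 = (-0.10)(0.00) − (0.95)(-0.15) = 0.1425
  C_21 = −[(-0.30)(0.80) − (-0.15)(0.00)] = 0.2400
  C_22 = (0.85)(0.80) − (-0.15)(-0.15) = 0.6575
  C_23 = −[(0.85)(0.00) − (-0.30)(-0.15)] = 0.0450
  C_31 = (-0.30)(-0.10) − (-0.15)(0.95) = 0.1725
  C_32 = −[(0.85)(-0.10) − (-0.15)(-0.10)] = 0.1000
  C_33 = (0.85)(0.95) − (-0.30)(-0.10) = 0.7775
det(I−A) = Σ_j (I−A)_1j·C_1j = (0.85)(0.7600) + (-0.30)(0.0950) + (-0.15)(0.1425) = 0.596125
adj(I−A) = Cᵀ =
  [ 0.7600   0.2400   0.1725]
  [ 0.0950   0.6575   0.1000]
  [ 0.1425   0.0450   0.7775]
(I − A)⁻¹ = adj(I−A) / det(I−A) ≈
  [   1.2749     0.4026     0.2894]
  [   0.1594     1.1030     0.1678]
  [   0.2390     0.0755     1.3043]
x = (I − A)⁻¹ d = adj(I−A)·d / det(I−A), with det(I−A) = 0.596125:
  x_H = (0.7600·40 + 0.2400·65 + 0.1725·185) / 0.596125 = 77.9125 / 0.596125 ≈ 130.70
  x_S = (0.0950·40 + 0.6575·65 + 0.1000·185) / 0.596125 = 65.0375 / 0.596125 ≈ 109.10
  x_A = (0.1425·40 + 0.0450·65 + 0.7775·185) / 0.596125 = 152.4625 / 0.596125 ≈ 255.76

x_H = 130.70, x_S = 109.10, x_A = 255.76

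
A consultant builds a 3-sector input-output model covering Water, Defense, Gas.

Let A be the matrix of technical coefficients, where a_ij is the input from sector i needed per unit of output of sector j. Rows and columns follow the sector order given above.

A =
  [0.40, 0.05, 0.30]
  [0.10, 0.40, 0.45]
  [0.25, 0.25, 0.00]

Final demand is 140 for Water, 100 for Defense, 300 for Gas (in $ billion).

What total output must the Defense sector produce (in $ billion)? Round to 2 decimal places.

x_D = 750.95

I − A =
  [   0.60    -0.05    -0.30]
  [  -0.10     0.60    -0.45]
  [  -0.25    -0.25     1.00]
Cofactors of I−A, C_ij = (−1)^(i+j)·(minor ij) (rows/columns in the sector order above):
  C_11 = (0.60)(1.00) − (-0.45)(-0.25) = 0.4875
  C_12 = −[(-0.10)(1.00) − (-0.45)(-0.25)] = 0.2125
  C_13 = (-0.10)(-0.25) − (0.60)(-0.25) = 0.1750
  C_21 = −[(-0.05)(1.00) − (-0.30)(-0.25)] = 0.1250
  C_22 = (0.60)(1.00) − (-0.30)(-0.25) = 0.5250
  C_23 = −[(0.60)(-0.25) − (-0.05)(-0.25)] = 0.1625
  C_31 = (-0.05)(-0.45) − (-0.30)(0.60) = 0.2025
  C_32 = −[(0.60)(-0.45) − (-0.30)(-0.10)] = 0.3000
  C_33 = (0.60)(0.60) − (-0.05)(-0.10) = 0.3550
det(I−A) = Σ_j (I−A)_1j·C_1j = (0.60)(0.4875) + (-0.05)(0.2125) + (-0.30)(0.1750) = 0.229375
adj(I−A) = Cᵀ =
  [ 0.4875   0.1250   0.2025]
  [ 0.2125   0.5250   0.3000]
  [ 0.1750   0.1625   0.3550]
(I − A)⁻¹ = adj(I−A) / det(I−A) ≈
  [   2.1253     0.5450     0.8828]
  [   0.9264     2.2888     1.3079]
  [   0.7629     0.7084     1.5477]
x = (I − A)⁻¹ d = adj(I−A)·d / det(I−A), with det(I−A) = 0.229375:
  x_W = (0.4875·140 + 0.1250·100 + 0.2025·300) / 0.229375 = 141.50 / 0.229375 ≈ 616.89
  x_D = (0.2125·140 + 0.5250·100 + 0.3000·300) / 0.229375 = 172.25 / 0.229375 ≈ 750.95
  x_G = (0.1750·140 + 0.1625·100 + 0.3550·300) / 0.229375 = 147.25 / 0.229375 ≈ 641.96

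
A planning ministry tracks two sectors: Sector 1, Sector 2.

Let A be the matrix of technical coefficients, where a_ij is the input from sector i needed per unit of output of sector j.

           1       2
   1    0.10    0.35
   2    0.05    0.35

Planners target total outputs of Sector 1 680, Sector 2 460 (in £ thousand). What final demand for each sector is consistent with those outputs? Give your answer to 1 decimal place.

d_1 = 451.0, d_2 = 265.0

I − A =
  [   0.90    -0.35]
  [  -0.05     0.65]
d = (I − A) x:
  d_1 = (+0.90)·680 + (-0.35)·460 = 451.0
  d_2 = (-0.05)·680 + (+0.65)·460 = 265.0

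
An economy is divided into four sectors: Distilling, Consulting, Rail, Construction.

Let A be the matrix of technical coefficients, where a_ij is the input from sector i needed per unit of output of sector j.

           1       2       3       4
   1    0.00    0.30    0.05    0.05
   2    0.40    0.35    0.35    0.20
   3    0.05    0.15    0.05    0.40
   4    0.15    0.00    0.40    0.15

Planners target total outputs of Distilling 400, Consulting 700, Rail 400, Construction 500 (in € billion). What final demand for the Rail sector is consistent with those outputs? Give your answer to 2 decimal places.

d_3 = 55.00

I − A =
  [   1.00    -0.30    -0.05    -0.05]
  [  -0.40     0.65    -0.35    -0.20]
  [  -0.05    -0.15     0.95    -0.40]
  [  -0.15     0.00    -0.40     0.85]
d = (I − A) x:
  d_1 = (+1.00)·400 + (-0.30)·700 + (-0.05)·400 + (-0.05)·500 = 145.00
  d_2 = (-0.40)·400 + (+0.65)·700 + (-0.35)·400 + (-0.20)·500 = 55.00
  d_3 = (-0.05)·400 + (-0.15)·700 + (+0.95)·400 + (-0.40)·500 = 55.00
  d_4 = (-0.15)·400 + (+0.00)·700 + (-0.40)·400 + (+0.85)·500 = 205.00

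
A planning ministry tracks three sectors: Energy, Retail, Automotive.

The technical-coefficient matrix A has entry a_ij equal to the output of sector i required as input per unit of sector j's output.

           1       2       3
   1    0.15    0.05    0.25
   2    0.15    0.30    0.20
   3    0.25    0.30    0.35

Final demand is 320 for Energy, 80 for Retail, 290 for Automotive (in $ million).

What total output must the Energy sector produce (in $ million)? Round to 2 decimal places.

x_1 = 690.08

I − A =
  [   0.85    -0.05    -0.25]
  [  -0.15     0.70    -0.20]
  [  -0.25    -0.30     0.65]
Cofactors of I−A, C_ij = (−1)^(i+j)·(minor ij) (rows/columns in the sector order above):
  C_11 = (0.70)(0.65) − (-0.20)(-0.30) = 0.3950
  C_12 = −[(-0.15)(0.65) − (-0.20)(-0.25)] = 0.1475
  C_13 = (-0.15)(-0.30) − (0.70)(-0.25) = 0.2200
  C_21 = −[(-0.05)(0.65) − (-0.25)(-0.30)] = 0.1075
  C_22 = (0.85)(0.65) − (-0.25)(-0.25) = 0.4900
  C_23 = −[(0.85)(-0.30) − (-0.05)(-0.25)] = 0.2675
  C_31 = (-0.05)(-0.20) − (-0.25)(0.70) = 0.1850
  C_32 = −[(0.85)(-0.20) − (-0.25)(-0.15)] = 0.2075
  C_33 = (0.85)(0.70) − (-0.05)(-0.15) = 0.5875
det(I−A) = Σ_j (I−A)_1j·C_1j = (0.85)(0.3950) + (-0.05)(0.1475) + (-0.25)(0.2200) = 0.273375
adj(I−A) = Cᵀ =
  [ 0.3950   0.1075   0.1850]
  [ 0.1475   0.4900   0.2075]
  [ 0.2200   0.2675   0.5875]
(I − A)⁻¹ = adj(I−A) / det(I−A) ≈
  [   1.4449     0.3932     0.6767]
  [   0.5396     1.7924     0.7590]
  [   0.8048     0.9785     2.1491]
x = (I − A)⁻¹ d = adj(I−A)·d / det(I−A), with det(I−A) = 0.273375:
  x_1 = (0.3950·320 + 0.1075·80 + 0.1850·290) / 0.273375 = 188.65 / 0.273375 ≈ 690.08
  x_2 = (0.1475·320 + 0.4900·80 + 0.2075·290) / 0.273375 = 146.575 / 0.273375 ≈ 536.17
  x_3 = (0.2200·320 + 0.2675·80 + 0.5875·290) / 0.273375 = 262.175 / 0.273375 ≈ 959.03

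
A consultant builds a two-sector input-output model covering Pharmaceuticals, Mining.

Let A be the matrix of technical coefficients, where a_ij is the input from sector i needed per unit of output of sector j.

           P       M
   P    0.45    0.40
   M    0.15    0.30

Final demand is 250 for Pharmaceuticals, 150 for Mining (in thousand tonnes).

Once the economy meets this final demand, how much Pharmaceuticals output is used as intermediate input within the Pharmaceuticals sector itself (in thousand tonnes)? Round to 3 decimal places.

z_PP = 325.385

I − A =
  [   0.55    -0.40]
  [  -0.15     0.70]
det(I−A) = (0.55)(0.70) − (-0.40)(-0.15) = 0.3250
adj(I−A) = [[0.70, 0.40], [0.15, 0.55]]
(I − A)⁻¹ = adj(I−A) / det(I−A) ≈
  [   2.1538     1.2308]
  [   0.4615     1.6923]
First solve x = (I − A)⁻¹ d = adj(I−A)·d / det(I−A); in particular x_P = (0.70·250 + 0.40·150) / 0.3250 = 235.00 / 0.3250 ≈ 723.07692.
Intermediate flow from P to P: z_PP = a_PP · x_P = 0.45 × 235.00 / 0.3250 = 105.75 / 0.3250 ≈ 325.385.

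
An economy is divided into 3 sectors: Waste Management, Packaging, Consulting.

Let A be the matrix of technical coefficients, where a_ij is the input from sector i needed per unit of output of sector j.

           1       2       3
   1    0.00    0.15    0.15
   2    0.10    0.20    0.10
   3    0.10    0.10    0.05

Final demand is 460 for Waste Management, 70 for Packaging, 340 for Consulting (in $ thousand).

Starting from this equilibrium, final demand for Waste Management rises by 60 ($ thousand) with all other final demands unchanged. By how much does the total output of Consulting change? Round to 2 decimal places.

I − A =
  [   1.00    -0.15    -0.15]
  [  -0.10     0.80    -0.10]
  [  -0.10    -0.10     0.95]
Cofactors of I−A, C_ij = (−1)^(i+j)·(minor ij) (rows/columns in the sector order above):
  C_11 = (0.80)(0.95) − (-0.10)(-0.10) = 0.7500
  C_12 = −[(-0.10)(0.95) − (-0.10)(-0.10)] = 0.1050
  C_13 = (-0.10)(-0.10) − (0.80)(-0.10) = 0.0900
  C_21 = −[(-0.15)(0.95) − (-0.15)(-0.10)] = 0.1575
  C_22 = (1.00)(0.95) − (-0.15)(-0.10) = 0.9350
  C_23 = −[(1.00)(-0.10) − (-0.15)(-0.10)] = 0.1150
  C_31 = (-0.15)(-0.10) − (-0.15)(0.80) = 0.1350
  C_32 = −[(1.00)(-0.10) − (-0.15)(-0.10)] = 0.1150
  C_33 = (1.00)(0.80) − (-0.15)(-0.10) = 0.7850
det(I−A) = Σ_j (I−A)_1j·C_1j = (1.00)(0.7500) + (-0.15)(0.1050) + (-0.15)(0.0900) = 0.72075
adj(I−A) = Cᵀ =
  [ 0.7500   0.1575   0.1350]
  [ 0.1050   0.9350   0.1150]
  [ 0.0900   0.1150   0.7850]
(I − A)⁻¹ = adj(I−A) / det(I−A) ≈
  [   1.0406     0.2185     0.1873]
  [   0.1457     1.2973     0.1596]
  [   0.1249     0.1596     1.0891]
Δx = (I − A)⁻¹ Δd with Δd having +60 in the Waste Management component and 0 elsewhere.
So Δx_3 = L_31 · (+60), where L_31 = adj(I−A)_31 / det(I−A) = 0.0900 / 0.72075.
Δx_3 = 0.0900 × (+60) / 0.72075 = 5.40 / 0.72075 ≈ 7.49.

Δx_3 = 7.49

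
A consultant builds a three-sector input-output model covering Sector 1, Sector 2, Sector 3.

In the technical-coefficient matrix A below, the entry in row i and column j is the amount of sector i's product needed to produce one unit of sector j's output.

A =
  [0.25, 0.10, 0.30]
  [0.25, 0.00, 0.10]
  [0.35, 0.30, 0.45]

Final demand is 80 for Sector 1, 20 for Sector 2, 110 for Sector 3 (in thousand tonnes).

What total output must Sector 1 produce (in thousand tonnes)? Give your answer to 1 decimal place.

I − A =
  [   0.75    -0.10    -0.30]
  [  -0.25     1.00    -0.10]
  [  -0.35    -0.30     0.55]
Cofactors of I−A, C_ij = (−1)^(i+j)·(minor ij) (rows/columns in the sector order above):
  C_11 = (1.00)(0.55) − (-0.10)(-0.30) = 0.5200
  C_12 = −[(-0.25)(0.55) − (-0.10)(-0.35)] = 0.1725
  C_13 = (-0.25)(-0.30) − (1.00)(-0.35) = 0.4250
  C_21 = −[(-0.10)(0.55) − (-0.30)(-0.30)] = 0.1450
  C_22 = (0.75)(0.55) − (-0.30)(-0.35) = 0.3075
  C_23 = −[(0.75)(-0.30) − (-0.10)(-0.35)] = 0.2600
  C_31 = (-0.10)(-0.10) − (-0.30)(1.00) = 0.3100
  C_32 = −[(0.75)(-0.10) − (-0.30)(-0.25)] = 0.1500
  C_33 = (0.75)(1.00) − (-0.10)(-0.25) = 0.7250
det(I−A) = Σ_j (I−A)_1j·C_1j = (0.75)(0.5200) + (-0.10)(0.1725) + (-0.30)(0.4250) = 0.24525
adj(I−A) = Cᵀ =
  [ 0.5200   0.1450   0.3100]
  [ 0.1725   0.3075   0.1500]
  [ 0.4250   0.2600   0.7250]
(I − A)⁻¹ = adj(I−A) / det(I−A) ≈
  [   2.1203     0.5912     1.2640]
  [   0.7034     1.2538     0.6116]
  [   1.7329     1.0601     2.9562]
x = (I − A)⁻¹ d = adj(I−A)·d / det(I−A), with det(I−A) = 0.24525:
  x_1 = (0.5200·80 + 0.1450·20 + 0.3100·110) / 0.24525 = 78.60 / 0.24525 ≈ 320.5
  x_2 = (0.1725·80 + 0.3075·20 + 0.1500·110) / 0.24525 = 36.45 / 0.24525 ≈ 148.6
  x_3 = (0.4250·80 + 0.2600·20 + 0.7250·110) / 0.24525 = 118.95 / 0.24525 ≈ 485.0

x_1 = 320.5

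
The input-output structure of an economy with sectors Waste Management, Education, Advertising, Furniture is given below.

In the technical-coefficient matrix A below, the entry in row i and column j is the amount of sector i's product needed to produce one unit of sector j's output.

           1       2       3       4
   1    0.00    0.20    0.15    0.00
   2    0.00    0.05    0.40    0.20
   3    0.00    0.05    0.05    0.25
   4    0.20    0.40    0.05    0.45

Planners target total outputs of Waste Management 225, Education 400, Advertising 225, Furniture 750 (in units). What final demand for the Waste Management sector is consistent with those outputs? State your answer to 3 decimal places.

d_1 = 111.250

I − A =
  [   1.00    -0.20    -0.15     0.00]
  [   0.00     0.95    -0.40    -0.20]
  [   0.00    -0.05     0.95    -0.25]
  [  -0.20    -0.40    -0.05     0.55]
d = (I − A) x:
  d_1 = (+1.00)·225 + (-0.20)·400 + (-0.15)·225 + (+0.00)·750 = 111.250
  d_2 = (+0.00)·225 + (+0.95)·400 + (-0.40)·225 + (-0.20)·750 = 140.000
  d_3 = (+0.00)·225 + (-0.05)·400 + (+0.95)·225 + (-0.25)·750 = 6.250
  d_4 = (-0.20)·225 + (-0.40)·400 + (-0.05)·225 + (+0.55)·750 = 196.250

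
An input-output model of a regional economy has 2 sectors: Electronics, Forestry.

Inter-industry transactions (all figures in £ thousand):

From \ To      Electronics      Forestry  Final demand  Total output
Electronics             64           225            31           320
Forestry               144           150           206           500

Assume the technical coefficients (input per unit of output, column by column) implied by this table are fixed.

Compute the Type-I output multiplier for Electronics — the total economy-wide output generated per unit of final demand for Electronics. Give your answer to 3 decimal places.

m_E = 3.217

Technical coefficients a_ij = z_ij / X_j:
  a_EE = 64/320 = 0.20, a_FE = 144/320 = 0.45
  a_EF = 225/500 = 0.45, a_FF = 150/500 = 0.30
I − A =
  [   0.80    -0.45]
  [  -0.45     0.70]
det(I−A) = (0.80)(0.70) − (-0.45)(-0.45) = 0.3575
adj(I−A) = [[0.70, 0.45], [0.45, 0.80]]
(I − A)⁻¹ = adj(I−A) / det(I−A) ≈
  [   1.9580     1.2587]
  [   1.2587     2.2378]
The output multiplier for sector j is the column-j sum of the Leontief inverse (I − A)⁻¹ = adj(I−A) / det(I−A).
Column E of adj(I−A): (0.70, 0.45); det(I−A) = 0.3575.
m_E = (0.70 + 0.45) / 0.3575 = 1.15 / 0.3575 ≈ 3.217.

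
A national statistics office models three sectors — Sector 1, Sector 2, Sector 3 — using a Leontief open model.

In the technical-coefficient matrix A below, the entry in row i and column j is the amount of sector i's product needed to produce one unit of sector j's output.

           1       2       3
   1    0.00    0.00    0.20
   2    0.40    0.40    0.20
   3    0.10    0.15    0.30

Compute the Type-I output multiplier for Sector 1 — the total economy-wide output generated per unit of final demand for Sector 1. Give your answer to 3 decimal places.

m_1 = 2.213

I − A =
  [   1.00     0.00    -0.20]
  [  -0.40     0.60    -0.20]
  [  -0.10    -0.15     0.70]
Cofactors of I−A, C_ij = (−1)^(i+j)·(minor ij) (rows/columns in the sector order above):
  C_11 = (0.60)(0.70) − (-0.20)(-0.15) = 0.3900
  C_12 = −[(-0.40)(0.70) − (-0.20)(-0.10)] = 0.3000
  C_13 = (-0.40)(-0.15) − (0.60)(-0.10) = 0.1200
  C_21 = −[(0.00)(0.70) − (-0.20)(-0.15)] = 0.0300
  C_22 = (1.00)(0.70) − (-0.20)(-0.10) = 0.6800
  C_23 = −[(1.00)(-0.15) − (0.00)(-0.10)] = 0.1500
  C_31 = (0.00)(-0.20) − (-0.20)(0.60) = 0.1200
  C_32 = −[(1.00)(-0.20) − (-0.20)(-0.40)] = 0.2800
  C_33 = (1.00)(0.60) − (0.00)(-0.40) = 0.6000
det(I−A) = Σ_j (I−A)_1j·C_1j = (1.00)(0.3900) + (0.00)(0.3000) + (-0.20)(0.1200) = 0.3660
adj(I−A) = Cᵀ =
  [ 0.3900   0.0300   0.1200]
  [ 0.3000   0.6800   0.2800]
  [ 0.1200   0.1500   0.6000]
(I − A)⁻¹ = adj(I−A) / det(I−A) ≈
  [   1.0656     0.0820     0.3279]
  [   0.8197     1.8579     0.7650]
  [   0.3279     0.4098     1.6393]
The output multiplier for sector j is the column-j sum of the Leontief inverse (I − A)⁻¹ = adj(I−A) / det(I−A).
Column 1 of adj(I−A): (0.3900, 0.3000, 0.1200); det(I−A) = 0.3660.
m_1 = (0.3900 + 0.3000 + 0.1200) / 0.3660 = 0.81 / 0.3660 ≈ 2.213.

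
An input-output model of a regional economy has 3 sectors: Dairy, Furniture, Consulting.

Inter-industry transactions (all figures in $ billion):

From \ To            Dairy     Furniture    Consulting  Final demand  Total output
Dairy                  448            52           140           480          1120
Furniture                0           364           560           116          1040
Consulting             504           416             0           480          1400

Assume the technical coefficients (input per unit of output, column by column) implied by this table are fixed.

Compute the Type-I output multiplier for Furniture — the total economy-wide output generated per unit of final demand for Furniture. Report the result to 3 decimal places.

m_F = 3.548

Technical coefficients a_ij = z_ij / X_j:
  a_DD = 448/1120 = 0.40, a_FD = 0/1120 = 0.00, a_CD = 504/1120 = 0.45
  a_DF = 52/1040 = 0.05, a_FF = 364/1040 = 0.35, a_CF = 416/1040 = 0.40
  a_DC = 140/1400 = 0.10, a_FC = 560/1400 = 0.40, a_CC = 0/1400 = 0.00
I − A =
  [   0.60    -0.05    -0.10]
  [   0.00     0.65    -0.40]
  [  -0.45    -0.40     1.00]
Cofactors of I−A, C_ij = (−1)^(i+j)·(minor ij) (rows/columns in the sector order above):
  C_11 = (0.65)(1.00) − (-0.40)(-0.40) = 0.4900
  C_12 = −[(0.00)(1.00) − (-0.40)(-0.45)] = 0.1800
  C_13 = (0.00)(-0.40) − (0.65)(-0.45) = 0.2925
  C_21 = −[(-0.05)(1.00) − (-0.10)(-0.40)] = 0.0900
  C_22 = (0.60)(1.00) − (-0.10)(-0.45) = 0.5550
  C_23 = −[(0.60)(-0.40) − (-0.05)(-0.45)] = 0.2625
  C_31 = (-0.05)(-0.40) − (-0.10)(0.65) = 0.0850
  C_32 = −[(0.60)(-0.40) − (-0.10)(0.00)] = 0.2400
  C_33 = (0.60)(0.65) − (-0.05)(0.00) = 0.3900
det(I−A) = Σ_j (I−A)_1j·C_1j = (0.60)(0.4900) + (-0.05)(0.1800) + (-0.10)(0.2925) = 0.25575
adj(I−A) = Cᵀ =
  [ 0.4900   0.0900   0.0850]
  [ 0.1800   0.5550   0.2400]
  [ 0.2925   0.2625   0.3900]
(I − A)⁻¹ = adj(I−A) / det(I−A) ≈
  [   1.9159     0.3519     0.3324]
  [   0.7038     2.1701     0.9384]
  [   1.1437     1.0264     1.5249]
The output multiplier for sector j is the column-j sum of the Leontief inverse (I − A)⁻¹ = adj(I−A) / det(I−A).
Column F of adj(I−A): (0.0900, 0.5550, 0.2625); det(I−A) = 0.25575.
m_F = (0.0900 + 0.5550 + 0.2625) / 0.25575 = 0.9075 / 0.25575 ≈ 3.548.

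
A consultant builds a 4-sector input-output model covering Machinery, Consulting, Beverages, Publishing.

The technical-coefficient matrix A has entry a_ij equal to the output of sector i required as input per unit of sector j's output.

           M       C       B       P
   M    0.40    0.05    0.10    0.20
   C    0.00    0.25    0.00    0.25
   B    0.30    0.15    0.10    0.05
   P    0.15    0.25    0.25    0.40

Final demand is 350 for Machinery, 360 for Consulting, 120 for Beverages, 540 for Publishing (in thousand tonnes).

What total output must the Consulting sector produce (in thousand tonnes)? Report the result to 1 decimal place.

x_C = 1219.2

I − A =
  [   0.60    -0.05    -0.10    -0.20]
  [   0.00     0.75     0.00    -0.25]
  [  -0.30    -0.15     0.90    -0.05]
  [  -0.15    -0.25    -0.25     0.60]
Compute the cofactors C_ij = (−1)^(i+j)·(3×3 minor ij) of I−A; the adjugate is their transpose:
adj(I−A) = Cᵀ =
  [ 0.330000   0.089125   0.079375   0.153750]
  [ 0.052500   0.255750   0.041250   0.127500]
  [ 0.127500   0.081375   0.208125   0.093750]
  [ 0.157500   0.162750   0.123750   0.382500]
det(I−A) = Σ_j (I−A)_1j·C_1j = (0.60)(0.330000) + (-0.05)(0.052500) + (-0.10)(0.127500) + (-0.20)(0.157500) = 0.151125
(I − A)⁻¹ = adj(I−A) / det(I−A) ≈
  [   2.1836     0.5897     0.5252     1.0174]
  [   0.3474     1.6923     0.2730     0.8437]
  [   0.8437     0.5385     1.3772     0.6203]
  [   1.0422     1.0769     0.8189     2.5310]
x = (I − A)⁻¹ d = adj(I−A)·d / det(I−A), with det(I−A) = 0.151125:
  x_M = (0.330000·350 + 0.089125·360 + 0.079375·120 + 0.153750·540) / 0.151125 = 240.135 / 0.151125 ≈ 1589.0
  x_C = (0.052500·350 + 0.255750·360 + 0.041250·120 + 0.127500·540) / 0.151125 = 184.245 / 0.151125 ≈ 1219.2
  x_B = (0.127500·350 + 0.081375·360 + 0.208125·120 + 0.093750·540) / 0.151125 = 149.52 / 0.151125 ≈ 989.4
  x_P = (0.157500·350 + 0.162750·360 + 0.123750·120 + 0.382500·540) / 0.151125 = 335.115 / 0.151125 ≈ 2217.5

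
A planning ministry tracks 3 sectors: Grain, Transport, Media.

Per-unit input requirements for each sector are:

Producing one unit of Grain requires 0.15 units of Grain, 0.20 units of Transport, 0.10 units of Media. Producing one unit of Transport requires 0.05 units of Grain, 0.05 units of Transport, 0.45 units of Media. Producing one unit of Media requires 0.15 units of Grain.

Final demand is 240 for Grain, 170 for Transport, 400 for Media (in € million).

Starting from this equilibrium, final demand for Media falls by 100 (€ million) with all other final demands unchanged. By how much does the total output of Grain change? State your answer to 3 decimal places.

Δx_G = -18.513

I − A =
  [   0.85    -0.05    -0.15]
  [  -0.20     0.95     0.00]
  [  -0.10    -0.45     1.00]
Cofactors of I−A, C_ij = (−1)^(i+j)·(minor ij) (rows/columns in the sector order above):
  C_11 = (0.95)(1.00) − (0.00)(-0.45) = 0.9500
  C_12 = −[(-0.20)(1.00) − (0.00)(-0.10)] = 0.2000
  C_13 = (-0.20)(-0.45) − (0.95)(-0.10) = 0.1850
  C_21 = −[(-0.05)(1.00) − (-0.15)(-0.45)] = 0.1175
  C_22 = (0.85)(1.00) − (-0.15)(-0.10) = 0.8350
  C_23 = −[(0.85)(-0.45) − (-0.05)(-0.10)] = 0.3875
  C_31 = (-0.05)(0.00) − (-0.15)(0.95) = 0.1425
  C_32 = −[(0.85)(0.00) − (-0.15)(-0.20)] = 0.0300
  C_33 = (0.85)(0.95) − (-0.05)(-0.20) = 0.7975
det(I−A) = Σ_j (I−A)_1j·C_1j = (0.85)(0.9500) + (-0.05)(0.2000) + (-0.15)(0.1850) = 0.76975
adj(I−A) = Cᵀ =
  [ 0.9500   0.1175   0.1425]
  [ 0.2000   0.8350   0.0300]
  [ 0.1850   0.3875   0.7975]
(I − A)⁻¹ = adj(I−A) / det(I−A) ≈
  [   1.2342     0.1526     0.1851]
  [   0.2598     1.0848     0.0390]
  [   0.2403     0.5034     1.0361]
Δx = (I − A)⁻¹ Δd with Δd having -100 in the Media component and 0 elsewhere.
So Δx_G = L_GM · (-100), where L_GM = adj(I−A)_GM / det(I−A) = 0.1425 / 0.76975.
Δx_G = 0.1425 × (-100) / 0.76975 = -14.25 / 0.76975 ≈ -18.513.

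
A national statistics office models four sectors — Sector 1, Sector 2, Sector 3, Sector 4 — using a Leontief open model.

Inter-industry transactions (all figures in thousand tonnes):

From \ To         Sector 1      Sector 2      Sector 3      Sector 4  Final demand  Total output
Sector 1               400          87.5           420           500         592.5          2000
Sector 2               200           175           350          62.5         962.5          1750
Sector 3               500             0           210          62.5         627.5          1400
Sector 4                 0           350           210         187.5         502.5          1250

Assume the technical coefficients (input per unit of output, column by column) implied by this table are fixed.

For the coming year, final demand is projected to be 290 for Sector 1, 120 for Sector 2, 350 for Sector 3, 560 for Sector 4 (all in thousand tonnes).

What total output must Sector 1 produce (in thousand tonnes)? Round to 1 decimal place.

Technical coefficients a_ij = z_ij / X_j:
  a_11 = 400/2000 = 0.20, a_21 = 200/2000 = 0.10, a_31 = 500/2000 = 0.25, a_41 = 0/2000 = 0.00
  a_12 = 87.5/1750 = 0.05, a_22 = 175/1750 = 0.10, a_32 = 0/1750 = 0.00, a_42 = 350/1750 = 0.20
  a_13 = 420/1400 = 0.30, a_23 = 350/1400 = 0.25, a_33 = 210/1400 = 0.15, a_43 = 210/1400 = 0.15
  a_14 = 500/1250 = 0.40, a_24 = 62.5/1250 = 0.05, a_34 = 62.5/1250 = 0.05, a_44 = 187.5/1250 = 0.15
I − A =
  [   0.80    -0.05    -0.30    -0.40]
  [  -0.10     0.90    -0.25    -0.05]
  [  -0.25     0.00     0.85    -0.05]
  [   0.00    -0.20    -0.15     0.85]
Compute the cofactors C_ij = (−1)^(i+j)·(3×3 minor ij) of I−A; the adjugate is their transpose:
adj(I−A) = Cᵀ =
  [ 0.632500   0.106750   0.311500   0.322250]
  [ 0.126500   0.493250   0.207500   0.100750]
  [ 0.189750   0.038625   0.591750   0.126375]
  [ 0.063250   0.122875   0.153250   0.537125]
det(I−A) = Σ_j (I−A)_1j·C_1j = (0.80)(0.632500) + (-0.05)(0.126500) + (-0.30)(0.189750) + (-0.40)(0.063250) = 0.41745
(I − A)⁻¹ = adj(I−A) / det(I−A) ≈
  [   1.5152     0.2557     0.7462     0.7719]
  [   0.3030     1.1816     0.4971     0.2413]
  [   0.4545     0.0925     1.4175     0.3027]
  [   0.1515     0.2943     0.3671     1.2867]
x = (I − A)⁻¹ d = adj(I−A)·d / det(I−A), with det(I−A) = 0.41745:
  x_1 = (0.632500·290 + 0.106750·120 + 0.311500·350 + 0.322250·560) / 0.41745 = 485.72 / 0.41745 ≈ 1163.5
  x_2 = (0.126500·290 + 0.493250·120 + 0.207500·350 + 0.100750·560) / 0.41745 = 224.92 / 0.41745 ≈ 538.8
  x_3 = (0.189750·290 + 0.038625·120 + 0.591750·350 + 0.126375·560) / 0.41745 = 337.545 / 0.41745 ≈ 808.6
  x_4 = (0.063250·290 + 0.122875·120 + 0.153250·350 + 0.537125·560) / 0.41745 = 387.515 / 0.41745 ≈ 928.3

x_1 = 1163.5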